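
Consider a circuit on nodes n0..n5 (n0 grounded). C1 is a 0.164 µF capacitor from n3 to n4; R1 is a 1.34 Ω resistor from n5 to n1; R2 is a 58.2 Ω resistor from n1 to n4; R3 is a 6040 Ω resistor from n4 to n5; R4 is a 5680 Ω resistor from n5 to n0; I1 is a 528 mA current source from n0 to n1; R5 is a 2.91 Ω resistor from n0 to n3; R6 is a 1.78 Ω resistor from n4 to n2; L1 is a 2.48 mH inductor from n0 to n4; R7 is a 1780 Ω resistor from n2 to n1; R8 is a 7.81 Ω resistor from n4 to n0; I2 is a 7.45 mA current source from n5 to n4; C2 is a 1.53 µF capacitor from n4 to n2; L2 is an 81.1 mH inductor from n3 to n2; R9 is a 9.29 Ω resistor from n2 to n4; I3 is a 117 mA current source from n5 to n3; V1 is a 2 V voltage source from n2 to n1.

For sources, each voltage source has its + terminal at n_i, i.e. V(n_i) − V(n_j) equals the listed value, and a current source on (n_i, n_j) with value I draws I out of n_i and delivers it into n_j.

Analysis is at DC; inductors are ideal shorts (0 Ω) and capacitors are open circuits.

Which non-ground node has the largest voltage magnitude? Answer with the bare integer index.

Element admittances at DC:
  Y(C1) = 0.000 S between n3,n4
  Y(R1) = 0.7463 S between n5,n1
  Y(R2) = 0.01718 S between n1,n4
  Y(R3) = 0.0001656 S between n4,n5
  Y(R4) = 0.0001761 S between n5,n0
  I1: injects 0.528 A into n1 (from n0)
  Y(R5) = 0.3436 S between n0,n3
  Y(R6) = 0.5618 S between n4,n2
  L1: short n0↔n4 (DC inductor)
  Y(R7) = 0.0005618 S between n2,n1
  Y(R8) = 0.1280 S between n4,n0
  I2: injects 0.00745 A into n4 (from n5)
  Y(C2) = 0.000 S between n4,n2
  L2: short n3↔n2 (DC inductor)
  Y(R9) = 0.1076 S between n2,n4
  I3: injects 0.117 A into n3 (from n5)
  V1: constraint V(n2)−V(n1) = 2
Assemble and solve the 8×8 MNA system:
  V(n1)=-1.461  V(n2)=0.5392  V(n3)=0.5392  V(n4)=0.000  V(n5)=-1.627
  i(L1)=-0.3430  i(L2)=-0.06828  i(V1)=-0.4303

5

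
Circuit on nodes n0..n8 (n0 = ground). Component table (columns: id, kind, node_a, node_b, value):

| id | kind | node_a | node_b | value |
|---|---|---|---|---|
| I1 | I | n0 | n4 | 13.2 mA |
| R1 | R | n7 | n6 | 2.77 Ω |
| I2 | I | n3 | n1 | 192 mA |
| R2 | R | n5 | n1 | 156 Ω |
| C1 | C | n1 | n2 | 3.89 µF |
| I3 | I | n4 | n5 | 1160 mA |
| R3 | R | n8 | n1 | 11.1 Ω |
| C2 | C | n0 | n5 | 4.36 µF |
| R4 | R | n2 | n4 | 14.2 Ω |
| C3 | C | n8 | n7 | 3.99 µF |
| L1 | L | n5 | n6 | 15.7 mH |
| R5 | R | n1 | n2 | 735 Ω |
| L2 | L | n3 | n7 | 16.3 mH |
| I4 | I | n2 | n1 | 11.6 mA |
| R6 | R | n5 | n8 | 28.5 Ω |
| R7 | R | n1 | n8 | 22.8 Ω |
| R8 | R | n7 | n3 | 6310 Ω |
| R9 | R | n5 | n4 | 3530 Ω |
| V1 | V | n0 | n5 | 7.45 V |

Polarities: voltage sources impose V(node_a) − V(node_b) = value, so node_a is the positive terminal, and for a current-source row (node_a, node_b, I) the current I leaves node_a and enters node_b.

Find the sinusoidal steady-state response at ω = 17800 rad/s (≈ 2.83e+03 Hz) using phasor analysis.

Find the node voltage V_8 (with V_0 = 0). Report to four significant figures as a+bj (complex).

-33.90-2.511j V

MNA unknowns: 8 node voltages V₁..V_8 plus 1 source current (V1)
I1: z[0]−=0.0132, z[4]+=0.0132
R1: Y=0.3610+0.000j on G[7,6]
I2: z[3]−=0.192, z[1]+=0.192
R2: Y=0.006410+0.000j on G[5,1]
C1: Y=0.000+0.06924j on G[1,2]
I3: z[4]−=1.16, z[5]+=1.16
R3: Y=0.09009+0.000j on G[8,1]
C2: Y=0.000+0.07761j on G[0,5]
R4: Y=0.07042+0.000j on G[2,4]
C3: Y=0.000+0.07102j on G[8,7]
L1: Y=0.000-0.003578j on G[5,6]
R5: Y=0.001361+0.000j on G[1,2]
L2: Y=0.000-0.003447j on G[3,7]
I4: z[2]−=0.0116, z[1]+=0.0116
R6: Y=0.03509+0.000j on G[5,8]
R7: Y=0.04386+0.000j on G[1,8]
R8: Y=0.0001585+0.000j on G[7,3]
R9: Y=0.0002833+0.000j on G[5,4]
V1: row V0−V5=7.45, i_V1 at 0,5
solve → V1=-39.39-2.424j, V2=-39.78+14.10j, V3=-37.86-55.40j, V4=-55.87+14.04j, V5=-7.450+0.000j, V6=-35.30-0.08778j, V7=-35.30+0.1883j, V8=-33.90-2.511j
aux → i_V1=-0.01320-0.5782j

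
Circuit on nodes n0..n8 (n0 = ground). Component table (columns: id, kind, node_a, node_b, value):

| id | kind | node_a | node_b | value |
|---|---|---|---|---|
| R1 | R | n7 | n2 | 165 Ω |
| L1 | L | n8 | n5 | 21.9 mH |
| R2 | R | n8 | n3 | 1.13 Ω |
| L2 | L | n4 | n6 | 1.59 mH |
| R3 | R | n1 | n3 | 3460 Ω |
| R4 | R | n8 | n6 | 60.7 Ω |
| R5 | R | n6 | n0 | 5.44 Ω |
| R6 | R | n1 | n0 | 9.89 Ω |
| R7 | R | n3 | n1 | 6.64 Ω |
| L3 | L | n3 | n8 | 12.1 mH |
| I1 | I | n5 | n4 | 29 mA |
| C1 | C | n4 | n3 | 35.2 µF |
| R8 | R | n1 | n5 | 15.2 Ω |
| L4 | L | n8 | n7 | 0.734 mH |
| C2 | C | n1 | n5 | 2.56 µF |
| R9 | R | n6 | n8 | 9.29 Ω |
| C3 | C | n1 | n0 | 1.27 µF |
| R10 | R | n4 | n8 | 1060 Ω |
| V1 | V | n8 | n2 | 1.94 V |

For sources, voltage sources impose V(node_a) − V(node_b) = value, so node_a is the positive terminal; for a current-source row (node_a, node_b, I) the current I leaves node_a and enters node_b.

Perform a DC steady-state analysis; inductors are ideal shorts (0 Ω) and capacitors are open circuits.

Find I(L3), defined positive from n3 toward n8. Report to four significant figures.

0.005779 A

Element admittances at DC:
  Y(R1) = 0.006061 S between n7,n2
  L1: short n8↔n5 (DC inductor)
  Y(R2) = 0.8850 S between n8,n3
  L2: short n4↔n6 (DC inductor)
  Y(R3) = 0.0002890 S between n1,n3
  Y(R4) = 0.01647 S between n8,n6
  Y(R5) = 0.1838 S between n6,n0
  Y(R6) = 0.1011 S between n1,n0
  Y(R7) = 0.1506 S between n3,n1
  L3: short n3↔n8 (DC inductor)
  I1: injects 0.029 A into n4 (from n5)
  Y(C1) = 0.000 S between n4,n3
  Y(R8) = 0.06579 S between n1,n5
  L4: short n8↔n7 (DC inductor)
  Y(C2) = 0.000 S between n1,n5
  Y(R9) = 0.1076 S between n6,n8
  Y(C3) = 0.000 S between n1,n0
  Y(R10) = 0.0009434 S between n4,n8
  V1: constraint V(n8)−V(n2) = 1.94
Assemble and solve the 13×13 MNA system:
  V(n1)=-0.08208  V(n2)=-2.060  V(n3)=-0.1204  V(n4)=0.04515  V(n5)=-0.1204  V(n6)=0.04515  V(n7)=-0.1204  V(n8)=-0.1204
  i(L1)=0.02648  i(L2)=0.02884  i(L3)=0.005779  i(L4)=0.01176  i(V1)=-0.01176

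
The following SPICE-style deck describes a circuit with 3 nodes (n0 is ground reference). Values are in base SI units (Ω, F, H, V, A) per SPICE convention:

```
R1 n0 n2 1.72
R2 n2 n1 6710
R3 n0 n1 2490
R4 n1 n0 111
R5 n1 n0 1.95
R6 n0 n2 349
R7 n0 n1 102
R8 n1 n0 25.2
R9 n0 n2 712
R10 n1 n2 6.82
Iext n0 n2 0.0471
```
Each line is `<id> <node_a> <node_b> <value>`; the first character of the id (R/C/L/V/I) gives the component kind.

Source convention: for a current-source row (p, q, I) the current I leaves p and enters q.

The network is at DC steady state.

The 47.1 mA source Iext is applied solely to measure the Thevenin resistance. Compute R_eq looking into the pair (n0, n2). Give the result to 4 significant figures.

Apply KCL at each of the 2 non-ground nodes and solve the resulting linear system.
Node n1: branches {R2, R3, R4, R5, R7, R8, R10} → V_1 = 0.01370
Node n2: branches {R1, R2, R6, R9, R10, Iext} → V_2 = 0.06705

R_eq = 1.424 Ω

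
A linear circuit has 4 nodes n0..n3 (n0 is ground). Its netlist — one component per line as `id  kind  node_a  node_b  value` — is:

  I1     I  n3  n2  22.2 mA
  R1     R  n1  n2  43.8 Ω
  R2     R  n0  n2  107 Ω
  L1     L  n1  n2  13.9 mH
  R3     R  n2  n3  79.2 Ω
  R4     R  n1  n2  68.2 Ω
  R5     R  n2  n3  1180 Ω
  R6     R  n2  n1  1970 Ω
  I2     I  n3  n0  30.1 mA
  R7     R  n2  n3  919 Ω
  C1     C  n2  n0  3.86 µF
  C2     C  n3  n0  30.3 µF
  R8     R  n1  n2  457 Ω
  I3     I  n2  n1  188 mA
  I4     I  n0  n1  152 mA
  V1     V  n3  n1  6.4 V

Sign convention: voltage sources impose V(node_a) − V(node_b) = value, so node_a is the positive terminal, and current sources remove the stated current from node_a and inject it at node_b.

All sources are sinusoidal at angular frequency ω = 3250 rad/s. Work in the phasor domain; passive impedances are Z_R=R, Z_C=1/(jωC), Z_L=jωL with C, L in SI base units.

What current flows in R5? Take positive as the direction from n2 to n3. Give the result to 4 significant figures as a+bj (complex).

Apply KCL at each of the 3 non-ground nodes and solve the resulting linear system.
Node n1: branches {R1, L1, R4, R6, R8, I3, I4, V1} → V_1 = -5.533-1.773j
Node n2: branches {I1, R1, R2, L1, R3, R4, R5, R6, R7, C1, R8, I3} → V_2 = -6.388-0.5593j
Node n3: branches {I1, R3, R5, I2, R7, C2, V1} → V_3 = 0.8668-1.773j
Source currents: i(V1)=-0.3325-0.06769j

-0.006148+0.001028j A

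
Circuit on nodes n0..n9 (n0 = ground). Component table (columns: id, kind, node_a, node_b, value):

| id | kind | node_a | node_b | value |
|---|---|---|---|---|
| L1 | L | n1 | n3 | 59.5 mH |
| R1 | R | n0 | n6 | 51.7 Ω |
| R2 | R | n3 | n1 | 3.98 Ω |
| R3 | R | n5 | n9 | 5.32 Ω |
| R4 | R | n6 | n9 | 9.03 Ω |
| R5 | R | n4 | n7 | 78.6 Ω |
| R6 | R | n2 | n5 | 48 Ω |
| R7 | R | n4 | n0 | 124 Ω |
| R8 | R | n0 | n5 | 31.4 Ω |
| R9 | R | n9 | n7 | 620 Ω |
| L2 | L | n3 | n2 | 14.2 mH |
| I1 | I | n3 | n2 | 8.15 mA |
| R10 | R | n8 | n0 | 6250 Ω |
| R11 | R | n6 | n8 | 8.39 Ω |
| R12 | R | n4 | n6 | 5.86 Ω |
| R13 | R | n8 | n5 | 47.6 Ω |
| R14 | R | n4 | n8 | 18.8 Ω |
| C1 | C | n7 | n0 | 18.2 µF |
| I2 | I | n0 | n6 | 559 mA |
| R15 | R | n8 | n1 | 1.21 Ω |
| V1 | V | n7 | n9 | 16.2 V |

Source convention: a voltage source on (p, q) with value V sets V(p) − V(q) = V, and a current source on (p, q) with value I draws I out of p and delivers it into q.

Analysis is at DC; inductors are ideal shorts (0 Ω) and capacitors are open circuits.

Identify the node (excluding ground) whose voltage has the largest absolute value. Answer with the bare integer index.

7

Apply KCL at each of the 9 non-ground nodes and solve the resulting linear system.
Node n1: branches {L1, R2, R15} → V_1 = 10.53
Node n2: branches {R6, L2, I1} → V_2 = 10.53
Node n3: branches {L1, R2, L2, I1} → V_3 = 10.53
Node n4: branches {R5, R7, R12, R14} → V_4 = 11.42
Node n5: branches {R3, R6, R8, R13} → V_5 = 7.794
Node n6: branches {R1, R4, R11, R12, I2} → V_6 = 11.22
Node n7: branches {R5, R9, C1, V1} → V_7 = 24.70
Node n8: branches {R10, R11, R13, R14, R15} → V_8 = 10.60
Node n9: branches {R3, R4, R9, V1} → V_9 = 8.498
Source currents: i(L1)=0.05697, i(L2)=0.04882, i(V1)=-0.1951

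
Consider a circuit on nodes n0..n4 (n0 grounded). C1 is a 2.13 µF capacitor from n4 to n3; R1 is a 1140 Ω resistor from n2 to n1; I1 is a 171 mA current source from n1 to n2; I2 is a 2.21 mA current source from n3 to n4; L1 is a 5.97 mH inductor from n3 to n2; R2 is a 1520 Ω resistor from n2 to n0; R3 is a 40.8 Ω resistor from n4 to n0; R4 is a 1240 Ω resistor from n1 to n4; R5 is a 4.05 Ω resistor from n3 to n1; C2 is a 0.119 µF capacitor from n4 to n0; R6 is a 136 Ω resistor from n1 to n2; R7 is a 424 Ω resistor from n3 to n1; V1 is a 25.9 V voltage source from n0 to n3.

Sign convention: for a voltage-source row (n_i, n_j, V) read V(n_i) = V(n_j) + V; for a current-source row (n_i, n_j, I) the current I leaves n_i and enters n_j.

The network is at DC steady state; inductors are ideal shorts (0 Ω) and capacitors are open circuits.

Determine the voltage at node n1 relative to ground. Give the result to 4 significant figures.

-26.48 V

Apply KCL at each of the 4 non-ground nodes and solve the resulting linear system.
Node n1: branches {R1, I1, R4, R5, R6, R7} → V_1 = -26.48
Node n2: branches {R1, I1, L1, R2, R6} → V_2 = -25.90
Node n3: branches {C1, I2, L1, R5, R7, V1} → V_3 = -25.90
Node n4: branches {C1, I2, R3, R4, C2} → V_4 = -0.7563
Source currents: i(L1)=-0.1832, i(V1)=-0.03558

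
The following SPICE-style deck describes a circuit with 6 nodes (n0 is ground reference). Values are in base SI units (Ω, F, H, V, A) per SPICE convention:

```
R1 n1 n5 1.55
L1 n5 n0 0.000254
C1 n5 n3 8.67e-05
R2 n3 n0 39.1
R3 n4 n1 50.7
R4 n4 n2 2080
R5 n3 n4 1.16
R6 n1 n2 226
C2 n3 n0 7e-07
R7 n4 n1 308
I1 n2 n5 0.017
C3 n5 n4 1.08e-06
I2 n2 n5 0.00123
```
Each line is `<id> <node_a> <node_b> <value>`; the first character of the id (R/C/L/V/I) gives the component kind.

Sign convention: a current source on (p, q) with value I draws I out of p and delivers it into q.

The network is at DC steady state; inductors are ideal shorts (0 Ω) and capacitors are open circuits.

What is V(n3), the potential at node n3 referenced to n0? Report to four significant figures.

MNA unknowns: 5 node voltages V₁..V_5 plus 1 source current (L1)
R1: Y=0.6452 on G[1,5]
L1: row V5−V0=0, i_L1 at 5,0
C1: Y=0.000 on G[5,3]
R2: Y=0.02558 on G[3,0]
R3: Y=0.01972 on G[4,1]
R4: Y=0.0004808 on G[4,2]
R5: Y=0.8621 on G[3,4]
R6: Y=0.004425 on G[1,2]
C2: Y=0.000 on G[3,0]
R7: Y=0.003247 on G[4,1]
I1: z[2]−=0.017, z[5]+=0.017
C3: Y=0.000 on G[5,4]
I2: z[2]−=0.00123, z[5]+=0.00123
solve → V1=-0.02634, V2=-3.745, V3=-0.04838, V4=-0.04981, V5=0.000
aux → i_L1=0.001237

-0.04838 V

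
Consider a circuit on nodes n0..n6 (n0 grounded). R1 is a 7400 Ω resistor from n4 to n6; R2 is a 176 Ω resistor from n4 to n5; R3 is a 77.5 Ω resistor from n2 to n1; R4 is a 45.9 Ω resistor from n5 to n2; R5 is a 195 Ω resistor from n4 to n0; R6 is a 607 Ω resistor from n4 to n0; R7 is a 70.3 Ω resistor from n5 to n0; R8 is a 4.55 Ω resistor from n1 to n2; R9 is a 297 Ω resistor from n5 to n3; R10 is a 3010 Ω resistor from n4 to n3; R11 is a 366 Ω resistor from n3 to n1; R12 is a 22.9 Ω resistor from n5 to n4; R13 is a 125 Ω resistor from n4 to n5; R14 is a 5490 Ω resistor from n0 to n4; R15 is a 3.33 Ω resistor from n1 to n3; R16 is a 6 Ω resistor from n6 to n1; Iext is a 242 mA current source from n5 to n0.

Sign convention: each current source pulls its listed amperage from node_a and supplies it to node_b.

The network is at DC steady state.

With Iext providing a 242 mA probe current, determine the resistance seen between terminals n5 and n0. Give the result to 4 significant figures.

MNA unknowns: 6 node voltages V₁..V_6
R1: Y=0.0001351 on G[4,6]
R2: Y=0.005682 on G[4,5]
R3: Y=0.01290 on G[2,1]
R4: Y=0.02179 on G[5,2]
R5: Y=0.005128 on G[4,0]
R6: Y=0.001647 on G[4,0]
R7: Y=0.01422 on G[5,0]
R8: Y=0.2198 on G[1,2]
R9: Y=0.003367 on G[5,3]
R10: Y=0.0003322 on G[4,3]
R11: Y=0.002732 on G[3,1]
R12: Y=0.04367 on G[5,4]
R13: Y=0.008000 on G[4,5]
R14: Y=0.0001821 on G[0,4]
R15: Y=0.3003 on G[1,3]
R16: Y=0.1667 on G[6,1]
Iext: z[5]−=0.242, z[0]+=0.242
solve → V1=-11.82, V2=-11.82, V3=-11.82, V4=-10.57, V5=-11.84, V6=-11.82

R_eq = 48.94 Ω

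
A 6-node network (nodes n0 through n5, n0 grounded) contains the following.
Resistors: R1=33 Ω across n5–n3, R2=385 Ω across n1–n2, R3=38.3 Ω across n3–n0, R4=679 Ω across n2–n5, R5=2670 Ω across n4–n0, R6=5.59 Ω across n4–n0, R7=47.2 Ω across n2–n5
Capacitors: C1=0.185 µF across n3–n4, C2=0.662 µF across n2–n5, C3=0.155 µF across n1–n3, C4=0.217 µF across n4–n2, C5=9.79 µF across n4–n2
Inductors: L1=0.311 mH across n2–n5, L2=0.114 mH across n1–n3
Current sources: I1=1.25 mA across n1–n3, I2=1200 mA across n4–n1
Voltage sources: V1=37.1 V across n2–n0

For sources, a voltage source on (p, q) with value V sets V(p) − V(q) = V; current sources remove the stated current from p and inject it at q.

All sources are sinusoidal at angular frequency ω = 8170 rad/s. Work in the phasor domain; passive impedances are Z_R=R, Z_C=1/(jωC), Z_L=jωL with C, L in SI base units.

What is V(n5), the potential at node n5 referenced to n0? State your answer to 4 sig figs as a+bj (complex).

Element admittances at ω=8170 rad/s:
  Y(R1) = 0.03030+0.000j S between n5,n3
  Y(C1) = 0.000+0.001511j S between n3,n4
  Y(R2) = 0.002597+0.000j S between n1,n2
  Y(R3) = 0.02611+0.000j S between n3,n0
  Y(C2) = 0.000+0.005409j S between n2,n5
  Y(R4) = 0.001473+0.000j S between n2,n5
  Y(C3) = 0.000+0.001266j S between n1,n3
  Y(R5) = 0.0003745+0.000j S between n4,n0
  Y(L1) = 0.000-0.3936j S between n2,n5
  Y(C4) = 0.000+0.001773j S between n4,n2
  Y(C5) = 0.000+0.07998j S between n4,n2
  Y(R6) = 0.1789+0.000j S between n4,n0
  I1: injects 0.00125 A into n3 (from n1)
  Y(R7) = 0.02119+0.000j S between n2,n5
  Y(L2) = 0.000-1.074j S between n1,n3
  I2: injects 1.2 A into n1 (from n4)
  V1: constraint V(n2)−V(n0) = 37.1
Assemble and solve the 6×6 MNA system:
  V(n1)=40.62+0.1817j  V(n2)=37.10+0.000j  V(n3)=40.62-0.9276j  V(n4)=1.096+16.75j  V(n5)=37.21+0.2603j
  i(V1)=-1.257-2.979j

37.21+0.2603j V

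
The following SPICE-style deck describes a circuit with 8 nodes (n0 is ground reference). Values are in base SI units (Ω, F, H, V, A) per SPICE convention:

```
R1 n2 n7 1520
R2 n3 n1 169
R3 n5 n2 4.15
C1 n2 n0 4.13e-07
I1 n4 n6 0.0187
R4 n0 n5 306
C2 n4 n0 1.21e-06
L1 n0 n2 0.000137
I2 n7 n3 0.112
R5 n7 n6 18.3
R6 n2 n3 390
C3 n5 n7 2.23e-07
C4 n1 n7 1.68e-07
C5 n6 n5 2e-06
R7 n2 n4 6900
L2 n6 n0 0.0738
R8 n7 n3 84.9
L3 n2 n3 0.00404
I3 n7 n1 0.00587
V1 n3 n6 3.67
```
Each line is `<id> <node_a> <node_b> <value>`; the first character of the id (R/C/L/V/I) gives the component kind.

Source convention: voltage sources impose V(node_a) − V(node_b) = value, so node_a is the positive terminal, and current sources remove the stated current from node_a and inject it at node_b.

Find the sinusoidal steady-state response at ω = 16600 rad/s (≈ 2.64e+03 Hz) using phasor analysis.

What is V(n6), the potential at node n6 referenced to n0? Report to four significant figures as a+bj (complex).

Element admittances at ω=16600 rad/s:
  Y(R1) = 0.0006579+0.000j S between n2,n7
  Y(R2) = 0.005917+0.000j S between n3,n1
  Y(R3) = 0.2410+0.000j S between n5,n2
  Y(C1) = 0.000+0.006856j S between n2,n0
  I1: injects 0.0187 A into n6 (from n4)
  Y(R4) = 0.003268+0.000j S between n0,n5
  Y(C2) = 0.000+0.02009j S between n4,n0
  Y(L1) = 0.000-0.4397j S between n0,n2
  I2: injects 0.112 A into n3 (from n7)
  Y(R5) = 0.05464+0.000j S between n7,n6
  Y(R6) = 0.002564+0.000j S between n2,n3
  Y(C3) = 0.000+0.003702j S between n5,n7
  Y(C4) = 0.000+0.002789j S between n1,n7
  Y(C5) = 0.000+0.03320j S between n6,n5
  Y(R7) = 0.0001449+0.000j S between n2,n4
  Y(L2) = 0.000-0.0008163j S between n6,n0
  Y(R8) = 0.01178+0.000j S between n7,n3
  Y(L3) = 0.000-0.01491j S between n2,n3
  I3: injects 0.00587 A into n1 (from n7)
  V1: constraint V(n3)−V(n6) = 3.67
Assemble and solve the 8×8 MNA system:
  V(n1)=6.206-1.552j  V(n2)=-0.002011+0.04227j  V(n3)=6.286+0.6241j  V(n4)=-0.006412+0.9310j  V(n5)=-0.03333+0.4264j  V(n6)=2.616+0.6241j  V(n7)=1.588+0.7209j
  i(V1)=0.03140+0.08053j

2.616+0.6241j V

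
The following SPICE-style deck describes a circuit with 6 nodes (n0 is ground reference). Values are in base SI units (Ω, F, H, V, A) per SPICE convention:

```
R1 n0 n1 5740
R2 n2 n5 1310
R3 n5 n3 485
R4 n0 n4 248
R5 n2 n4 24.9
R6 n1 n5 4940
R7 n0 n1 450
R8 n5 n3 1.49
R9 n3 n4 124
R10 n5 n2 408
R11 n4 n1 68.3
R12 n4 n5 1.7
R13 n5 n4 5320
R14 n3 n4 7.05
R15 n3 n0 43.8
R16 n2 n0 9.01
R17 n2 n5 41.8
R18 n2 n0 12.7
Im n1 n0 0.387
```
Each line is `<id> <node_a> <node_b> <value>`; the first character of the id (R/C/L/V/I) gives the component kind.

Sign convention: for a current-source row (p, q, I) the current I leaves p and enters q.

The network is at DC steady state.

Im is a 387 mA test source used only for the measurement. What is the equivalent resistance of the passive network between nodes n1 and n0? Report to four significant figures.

Apply KCL at each of the 5 non-ground nodes and solve the resulting linear system.
Node n1: branches {R1, R6, R7, R11, Im} → V_1 = -26.22
Node n2: branches {R2, R5, R10, R16, R17, R18} → V_2 = -1.124
Node n3: branches {R3, R8, R9, R14, R15} → V_3 = -4.088
Node n4: branches {R4, R5, R9, R11, R12, R13, R14} → V_4 = -4.379
Node n5: branches {R2, R3, R6, R8, R10, R12, R13, R17} → V_5 = -4.162

R_eq = 67.74 Ω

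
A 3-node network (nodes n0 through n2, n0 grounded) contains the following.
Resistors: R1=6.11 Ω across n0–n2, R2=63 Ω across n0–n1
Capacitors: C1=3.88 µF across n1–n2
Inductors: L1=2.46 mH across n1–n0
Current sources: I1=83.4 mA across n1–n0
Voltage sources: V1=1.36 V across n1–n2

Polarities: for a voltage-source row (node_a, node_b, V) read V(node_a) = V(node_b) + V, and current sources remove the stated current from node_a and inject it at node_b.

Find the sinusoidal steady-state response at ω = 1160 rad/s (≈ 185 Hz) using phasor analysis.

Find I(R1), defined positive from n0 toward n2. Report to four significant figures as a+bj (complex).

0.1962-0.05149j A

Element admittances at ω=1160 rad/s:
  Y(R1) = 0.1637+0.000j S between n0,n2
  Y(C1) = 0.000+0.004501j S between n1,n2
  Y(L1) = 0.000-0.3504j S between n1,n0
  I1: injects 0.0834 A into n0 (from n1)
  Y(R2) = 0.01587+0.000j S between n0,n1
  V1: constraint V(n1)−V(n2) = 1.36
Assemble and solve the 3×3 MNA system:
  V(n1)=0.1612+0.3146j  V(n2)=-1.199+0.3146j
  i(V1)=-0.1962+0.04537j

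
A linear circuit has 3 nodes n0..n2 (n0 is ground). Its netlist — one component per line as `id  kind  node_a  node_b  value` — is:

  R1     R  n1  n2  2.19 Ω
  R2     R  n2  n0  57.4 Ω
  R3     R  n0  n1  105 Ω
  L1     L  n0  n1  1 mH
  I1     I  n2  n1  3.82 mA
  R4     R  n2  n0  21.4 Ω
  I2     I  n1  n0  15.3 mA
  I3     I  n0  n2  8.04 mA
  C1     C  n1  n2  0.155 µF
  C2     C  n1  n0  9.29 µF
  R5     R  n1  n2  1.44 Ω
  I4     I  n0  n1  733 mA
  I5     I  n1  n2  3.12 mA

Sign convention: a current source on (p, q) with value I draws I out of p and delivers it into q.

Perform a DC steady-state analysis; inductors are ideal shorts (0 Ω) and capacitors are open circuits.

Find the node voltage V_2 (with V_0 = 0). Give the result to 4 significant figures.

MNA unknowns: 2 node voltages V₁..V_2 plus 1 source current (L1)
R1: Y=0.4566 on G[1,2]
R2: Y=0.01742 on G[2,0]
R3: Y=0.009524 on G[0,1]
L1: row V0−V1=0, i_L1 at 0,1
I1: z[2]−=0.00382, z[1]+=0.00382
R4: Y=0.04673 on G[2,0]
I2: z[1]−=0.0153, z[0]+=0.0153
I3: z[0]−=0.00804, z[2]+=0.00804
C1: Y=0.000 on G[1,2]
C2: Y=0.000 on G[1,0]
R5: Y=0.6944 on G[1,2]
I4: z[0]−=0.733, z[1]+=0.733
I5: z[1]−=0.00312, z[2]+=0.00312
solve → V1=0.000, V2=0.006040
aux → i_L1=-0.7254

0.006040 V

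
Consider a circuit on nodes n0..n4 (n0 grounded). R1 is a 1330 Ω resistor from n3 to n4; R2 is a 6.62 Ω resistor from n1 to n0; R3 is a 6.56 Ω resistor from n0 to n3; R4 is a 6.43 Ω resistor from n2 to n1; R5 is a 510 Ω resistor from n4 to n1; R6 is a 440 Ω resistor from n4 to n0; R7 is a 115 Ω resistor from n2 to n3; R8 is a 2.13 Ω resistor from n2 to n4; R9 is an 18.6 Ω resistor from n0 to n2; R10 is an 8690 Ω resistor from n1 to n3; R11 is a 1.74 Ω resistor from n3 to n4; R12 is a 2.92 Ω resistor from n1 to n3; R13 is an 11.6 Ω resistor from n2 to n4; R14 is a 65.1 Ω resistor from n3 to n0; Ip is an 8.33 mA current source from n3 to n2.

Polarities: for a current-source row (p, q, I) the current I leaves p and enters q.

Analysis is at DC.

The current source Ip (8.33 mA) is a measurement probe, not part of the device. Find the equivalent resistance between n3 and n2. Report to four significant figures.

R_eq = 2.275 Ω

Apply KCL at each of the 4 non-ground nodes and solve the resulting linear system.
Node n1: branches {R2, R4, R5, R10, R12} → V_1 = 0.0006494
Node n2: branches {R4, R7, R8, R9, R13, Ip} → V_2 = 0.01386
Node n3: branches {R1, R3, R7, R10, R11, R12, R14, Ip} → V_3 = -0.005084
Node n4: branches {R1, R5, R6, R8, R11, R13} → V_4 = 0.004210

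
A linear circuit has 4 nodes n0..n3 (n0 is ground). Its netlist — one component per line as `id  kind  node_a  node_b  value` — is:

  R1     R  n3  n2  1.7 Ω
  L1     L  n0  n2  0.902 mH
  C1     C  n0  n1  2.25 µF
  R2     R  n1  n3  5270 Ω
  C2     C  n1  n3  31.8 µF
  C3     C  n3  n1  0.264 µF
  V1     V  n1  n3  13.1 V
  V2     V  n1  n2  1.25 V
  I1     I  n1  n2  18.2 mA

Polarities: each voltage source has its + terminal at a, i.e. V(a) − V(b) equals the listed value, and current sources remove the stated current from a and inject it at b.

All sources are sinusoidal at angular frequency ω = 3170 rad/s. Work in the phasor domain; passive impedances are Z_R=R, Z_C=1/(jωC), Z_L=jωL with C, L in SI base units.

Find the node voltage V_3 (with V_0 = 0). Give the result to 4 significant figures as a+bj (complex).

-11.82+0.000j V

Apply KCL at each of the 3 non-ground nodes and solve the resulting linear system.
Node n1: branches {C1, R2, C2, C3, V1, V2, I1} → V_1 = 1.276+0.000j
Node n2: branches {R1, L1, V2, I1} → V_2 = 0.02602+0.000j
Node n3: branches {R1, R2, C2, C3, V1} → V_3 = -11.82+0.000j
Source currents: i(V1)=-6.973-1.332j, i(V2)=6.952-0.009101j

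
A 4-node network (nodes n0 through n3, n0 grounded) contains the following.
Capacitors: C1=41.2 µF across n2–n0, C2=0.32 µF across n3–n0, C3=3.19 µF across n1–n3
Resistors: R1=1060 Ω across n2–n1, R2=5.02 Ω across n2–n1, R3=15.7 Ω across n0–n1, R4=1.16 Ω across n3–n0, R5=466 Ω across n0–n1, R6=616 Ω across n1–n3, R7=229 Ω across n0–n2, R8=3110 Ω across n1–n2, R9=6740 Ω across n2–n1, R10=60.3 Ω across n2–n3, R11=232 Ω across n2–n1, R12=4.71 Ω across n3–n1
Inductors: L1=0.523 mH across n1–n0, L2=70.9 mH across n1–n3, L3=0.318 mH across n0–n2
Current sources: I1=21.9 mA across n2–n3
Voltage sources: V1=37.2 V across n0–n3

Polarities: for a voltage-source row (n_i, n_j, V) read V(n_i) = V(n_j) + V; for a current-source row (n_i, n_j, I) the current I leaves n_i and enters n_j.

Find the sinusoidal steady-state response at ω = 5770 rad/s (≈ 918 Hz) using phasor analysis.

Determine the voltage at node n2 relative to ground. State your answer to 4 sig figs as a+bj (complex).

MNA unknowns: 3 node voltages V₁..V_3 plus 1 source current (V1)
C1: Y=0.000+0.2377j on G[2,0]
R1: Y=0.0009434+0.000j on G[2,1]
R2: Y=0.1992+0.000j on G[2,1]
C2: Y=0.000+0.001846j on G[3,0]
L1: Y=0.000-0.3314j on G[1,0]
R3: Y=0.06369+0.000j on G[0,1]
R4: Y=0.8621+0.000j on G[3,0]
L2: Y=0.000-0.002444j on G[1,3]
I1: z[2]−=0.0219, z[3]+=0.0219
R5: Y=0.002146+0.000j on G[0,1]
R6: Y=0.001623+0.000j on G[1,3]
R7: Y=0.004367+0.000j on G[0,2]
R8: Y=0.0003215+0.000j on G[1,2]
R9: Y=0.0001484+0.000j on G[2,1]
R10: Y=0.01658+0.000j on G[2,3]
C3: Y=0.000+0.01841j on G[1,3]
L3: Y=0.000-0.5450j on G[0,2]
R11: Y=0.004310+0.000j on G[2,1]
R12: Y=0.2123+0.000j on G[3,1]
V1: row V0−V3=37.2, i_V1 at 0,3
solve → V1=-9.054-10.80j, V2=0.8012-8.706j, V3=-37.20+0.000j
aux → i_V1=-38.91+1.936j

0.8012-8.706j V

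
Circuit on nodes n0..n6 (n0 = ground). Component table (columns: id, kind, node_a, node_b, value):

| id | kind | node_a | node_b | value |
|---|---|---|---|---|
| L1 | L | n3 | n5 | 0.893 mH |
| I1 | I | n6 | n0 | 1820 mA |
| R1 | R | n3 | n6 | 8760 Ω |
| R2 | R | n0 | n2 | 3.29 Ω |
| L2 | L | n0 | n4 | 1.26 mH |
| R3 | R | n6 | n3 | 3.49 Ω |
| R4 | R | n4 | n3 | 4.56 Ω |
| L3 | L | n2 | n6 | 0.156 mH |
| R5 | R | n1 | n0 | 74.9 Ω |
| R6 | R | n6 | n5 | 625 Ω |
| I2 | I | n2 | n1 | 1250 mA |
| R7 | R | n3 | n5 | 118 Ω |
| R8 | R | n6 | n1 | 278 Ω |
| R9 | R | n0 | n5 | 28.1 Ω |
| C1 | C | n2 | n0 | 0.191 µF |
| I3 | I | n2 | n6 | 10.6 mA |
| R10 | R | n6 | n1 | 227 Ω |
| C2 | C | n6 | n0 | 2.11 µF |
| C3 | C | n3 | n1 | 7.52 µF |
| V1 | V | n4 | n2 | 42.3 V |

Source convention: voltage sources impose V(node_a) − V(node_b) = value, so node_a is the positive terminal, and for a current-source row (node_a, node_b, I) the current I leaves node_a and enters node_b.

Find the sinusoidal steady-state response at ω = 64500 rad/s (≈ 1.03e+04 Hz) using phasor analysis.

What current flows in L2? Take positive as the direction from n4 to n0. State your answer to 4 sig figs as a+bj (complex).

-0.06220-0.4124j A

Apply KCL at each of the 6 non-ground nodes and solve the resulting linear system.
Node n1: branches {R5, I2, R8, R10, C3} → V_1 = 25.78-4.255j
Node n2: branches {R2, L3, I2, C1, I3, V1} → V_2 = -8.785-5.055j
Node n3: branches {L1, R1, R3, R4, R7, C3} → V_3 = 25.62-2.524j
Node n4: branches {L2, R4, V1} → V_4 = 33.51-5.055j
Node n5: branches {L1, R6, R7, R9} → V_5 = 7.264-7.512j
Node n6: branches {I1, R1, R3, L3, R6, R8, I3, R10, C2} → V_6 = 17.50-1.819j
Source currents: i(V1)=-1.669+0.9673j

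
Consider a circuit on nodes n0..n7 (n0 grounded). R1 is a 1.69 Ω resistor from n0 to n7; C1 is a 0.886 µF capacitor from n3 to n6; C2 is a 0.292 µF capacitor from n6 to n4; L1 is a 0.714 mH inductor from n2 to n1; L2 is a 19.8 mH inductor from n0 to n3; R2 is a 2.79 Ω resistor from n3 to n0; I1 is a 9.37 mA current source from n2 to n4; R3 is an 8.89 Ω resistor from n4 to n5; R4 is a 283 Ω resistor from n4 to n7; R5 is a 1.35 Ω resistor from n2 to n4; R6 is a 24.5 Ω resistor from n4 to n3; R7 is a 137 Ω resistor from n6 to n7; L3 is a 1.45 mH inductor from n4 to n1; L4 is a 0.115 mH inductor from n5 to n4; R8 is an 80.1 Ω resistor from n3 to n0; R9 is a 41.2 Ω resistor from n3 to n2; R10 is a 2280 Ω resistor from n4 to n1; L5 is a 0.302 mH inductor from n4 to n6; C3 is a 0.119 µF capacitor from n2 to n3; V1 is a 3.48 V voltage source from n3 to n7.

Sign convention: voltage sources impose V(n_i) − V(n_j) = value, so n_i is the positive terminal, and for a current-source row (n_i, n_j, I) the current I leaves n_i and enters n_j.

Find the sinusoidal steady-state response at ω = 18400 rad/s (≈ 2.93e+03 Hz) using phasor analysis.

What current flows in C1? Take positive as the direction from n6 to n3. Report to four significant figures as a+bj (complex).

MNA unknowns: 7 node voltages V₁..V_7 plus 1 source current (V1)
R1: Y=0.5917+0.000j on G[0,7]
C1: Y=0.000+0.01630j on G[3,6]
C2: Y=0.000+0.005373j on G[6,4]
L1: Y=0.000-0.07612j on G[2,1]
L2: Y=0.000-0.002745j on G[0,3]
R2: Y=0.3584+0.000j on G[3,0]
I1: z[2]−=0.00937, z[4]+=0.00937
R3: Y=0.1125+0.000j on G[4,5]
R4: Y=0.003534+0.000j on G[4,7]
R5: Y=0.7407+0.000j on G[2,4]
R6: Y=0.04082+0.000j on G[4,3]
R7: Y=0.007299+0.000j on G[6,7]
L3: Y=0.000-0.03748j on G[4,1]
L4: Y=0.000-0.4726j on G[5,4]
R8: Y=0.01248+0.000j on G[3,0]
R9: Y=0.02427+0.000j on G[3,2]
R10: Y=0.0004386+0.000j on G[4,1]
L5: Y=0.000-0.1800j on G[4,6]
C3: Y=0.000+0.002190j on G[2,3]
V1: row V3−V7=3.48, i_V1 at 3,7
solve → V1=1.657+0.1452j, V2=1.658+0.1442j, V3=2.139+0.006099j, V4=1.654+0.1472j, V5=1.654+0.1472j, V6=1.605+0.02588j, V7=-1.341+0.006099j
aux → i_V1=-0.8255+0.002966j

-0.0003225-0.008702j A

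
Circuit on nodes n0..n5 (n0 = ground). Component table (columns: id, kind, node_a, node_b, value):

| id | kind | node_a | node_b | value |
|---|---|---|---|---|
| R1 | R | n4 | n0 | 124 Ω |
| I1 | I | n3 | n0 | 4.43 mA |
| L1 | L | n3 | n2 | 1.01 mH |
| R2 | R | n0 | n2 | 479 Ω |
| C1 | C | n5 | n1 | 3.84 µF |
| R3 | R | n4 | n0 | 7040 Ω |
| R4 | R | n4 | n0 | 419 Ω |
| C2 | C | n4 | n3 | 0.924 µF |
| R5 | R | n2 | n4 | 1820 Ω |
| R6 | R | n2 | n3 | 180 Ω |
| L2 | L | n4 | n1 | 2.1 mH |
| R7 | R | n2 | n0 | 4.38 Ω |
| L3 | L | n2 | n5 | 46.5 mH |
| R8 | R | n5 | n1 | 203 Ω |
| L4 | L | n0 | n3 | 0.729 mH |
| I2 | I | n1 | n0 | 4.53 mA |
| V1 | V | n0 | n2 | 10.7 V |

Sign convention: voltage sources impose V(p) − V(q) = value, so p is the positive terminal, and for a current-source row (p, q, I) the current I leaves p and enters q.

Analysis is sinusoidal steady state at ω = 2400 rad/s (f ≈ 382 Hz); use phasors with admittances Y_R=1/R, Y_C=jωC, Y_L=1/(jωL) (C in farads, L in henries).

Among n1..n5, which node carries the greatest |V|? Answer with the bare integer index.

Element admittances at ω=2400 rad/s:
  Y(R1) = 0.008065+0.000j S between n4,n0
  I1: injects 0.00443 A into n0 (from n3)
  Y(L1) = 0.000-0.4125j S between n3,n2
  Y(R2) = 0.002088+0.000j S between n0,n2
  Y(C1) = 0.000+0.009216j S between n5,n1
  Y(R3) = 0.0001420+0.000j S between n4,n0
  Y(R4) = 0.002387+0.000j S between n4,n0
  Y(C2) = 0.000+0.002218j S between n4,n3
  Y(R5) = 0.0005495+0.000j S between n2,n4
  Y(R6) = 0.005556+0.000j S between n2,n3
  Y(L2) = 0.000-0.1984j S between n4,n1
  Y(R7) = 0.2283+0.000j S between n2,n0
  Y(L3) = 0.000-0.008961j S between n2,n5
  Y(R8) = 0.004926+0.000j S between n5,n1
  Y(L4) = 0.000-0.5716j S between n0,n3
  I2: injects 0.00453 A into n0 (from n1)
  V1: constraint V(n0)−V(n2) = 10.7
Assemble and solve the 6×6 MNA system:
  V(n1)=-7.093+1.340j  V(n2)=-10.70+0.000j  V(n3)=-4.480-0.04360j  V(n4)=-7.024+1.725j  V(n5)=-9.185+8.011j
  i(V1)=-2.556+2.579j

5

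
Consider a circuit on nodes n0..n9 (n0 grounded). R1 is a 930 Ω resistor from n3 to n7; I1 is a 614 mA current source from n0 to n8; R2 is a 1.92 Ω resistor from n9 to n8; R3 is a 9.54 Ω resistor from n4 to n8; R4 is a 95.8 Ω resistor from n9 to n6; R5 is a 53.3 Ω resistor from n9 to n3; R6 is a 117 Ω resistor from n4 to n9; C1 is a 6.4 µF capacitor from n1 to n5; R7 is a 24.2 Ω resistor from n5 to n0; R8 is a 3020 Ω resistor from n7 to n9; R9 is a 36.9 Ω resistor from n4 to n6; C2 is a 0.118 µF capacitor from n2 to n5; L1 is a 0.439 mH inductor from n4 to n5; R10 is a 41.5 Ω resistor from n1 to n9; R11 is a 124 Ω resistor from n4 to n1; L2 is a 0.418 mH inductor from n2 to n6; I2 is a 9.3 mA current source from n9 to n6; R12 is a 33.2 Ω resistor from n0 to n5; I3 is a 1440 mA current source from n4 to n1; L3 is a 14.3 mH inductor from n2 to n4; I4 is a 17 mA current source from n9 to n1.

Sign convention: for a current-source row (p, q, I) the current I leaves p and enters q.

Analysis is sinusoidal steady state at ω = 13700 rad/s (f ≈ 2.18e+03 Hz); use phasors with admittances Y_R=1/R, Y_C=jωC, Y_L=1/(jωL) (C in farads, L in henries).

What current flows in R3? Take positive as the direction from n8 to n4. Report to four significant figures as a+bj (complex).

Apply KCL at each of the 9 non-ground nodes and solve the resulting linear system.
Node n1: branches {C1, R10, R11, I3, I4} → V_1 = 12.29-17.12j
Node n2: branches {C2, L2, L3} → V_2 = 11.79-6.022j
Node n3: branches {R1, R5} → V_3 = 14.71-7.612j
Node n4: branches {R3, R6, R9, L1, R11, I3, L3} → V_4 = 10.57-5.396j
Node n5: branches {C1, R7, C2, L1, R12} → V_5 = 8.594+0.000j
Node n6: branches {R4, R9, L2, I2} → V_6 = 11.80-5.984j
Node n7: branches {R1, R8} → V_7 = 14.71-7.612j
Node n8: branches {I1, R2, R3} → V_8 = 15.00-7.240j
Node n9: branches {R2, R4, R5, R6, R8, R10, I2, I4} → V_9 = 14.71-7.612j

0.4637-0.1933j A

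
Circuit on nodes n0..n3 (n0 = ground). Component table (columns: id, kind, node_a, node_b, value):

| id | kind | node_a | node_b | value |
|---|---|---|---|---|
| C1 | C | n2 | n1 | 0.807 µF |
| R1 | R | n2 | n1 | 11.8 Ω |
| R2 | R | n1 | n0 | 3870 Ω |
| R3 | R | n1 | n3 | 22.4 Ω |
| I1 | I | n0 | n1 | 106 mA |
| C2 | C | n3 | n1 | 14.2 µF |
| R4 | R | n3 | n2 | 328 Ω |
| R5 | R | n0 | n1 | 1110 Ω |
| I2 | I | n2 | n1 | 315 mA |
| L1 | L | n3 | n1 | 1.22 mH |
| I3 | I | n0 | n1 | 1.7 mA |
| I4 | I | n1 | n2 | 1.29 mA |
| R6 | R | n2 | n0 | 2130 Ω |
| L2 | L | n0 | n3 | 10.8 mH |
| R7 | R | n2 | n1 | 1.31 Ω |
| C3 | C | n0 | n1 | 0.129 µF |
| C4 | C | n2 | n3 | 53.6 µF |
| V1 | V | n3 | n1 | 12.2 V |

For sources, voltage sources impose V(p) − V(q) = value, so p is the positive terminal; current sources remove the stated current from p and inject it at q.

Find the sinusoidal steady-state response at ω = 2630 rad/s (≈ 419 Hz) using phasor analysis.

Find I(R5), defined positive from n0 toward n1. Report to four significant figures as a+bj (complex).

0.01092-0.003293j A

MNA unknowns: 3 node voltages V₁..V_3 plus 1 source current (V1)
C1: Y=0.000+0.002122j on G[2,1]
R1: Y=0.08475+0.000j on G[2,1]
R2: Y=0.0002584+0.000j on G[1,0]
R3: Y=0.04464+0.000j on G[1,3]
I1: z[0]−=0.106, z[1]+=0.106
C2: Y=0.000+0.03735j on G[3,1]
R4: Y=0.003049+0.000j on G[3,2]
R5: Y=0.0009009+0.000j on G[0,1]
I2: z[2]−=0.315, z[1]+=0.315
L1: Y=0.000-0.3117j on G[3,1]
I3: z[0]−=0.0017, z[1]+=0.0017
I4: z[1]−=0.00129, z[2]+=0.00129
R6: Y=0.0004695+0.000j on G[2,0]
L2: Y=0.000-0.03521j on G[0,3]
R7: Y=0.7634+0.000j on G[2,1]
C3: Y=0.000+0.0003393j on G[0,1]
C4: Y=0.000+0.1410j on G[2,3]
V1: row V3−V1=12.2, i_V1 at 3,1
solve → V1=-12.12+3.655j, V2=-12.10+5.669j, V3=0.07914+3.655j
aux → i_V1=-0.9944+1.639j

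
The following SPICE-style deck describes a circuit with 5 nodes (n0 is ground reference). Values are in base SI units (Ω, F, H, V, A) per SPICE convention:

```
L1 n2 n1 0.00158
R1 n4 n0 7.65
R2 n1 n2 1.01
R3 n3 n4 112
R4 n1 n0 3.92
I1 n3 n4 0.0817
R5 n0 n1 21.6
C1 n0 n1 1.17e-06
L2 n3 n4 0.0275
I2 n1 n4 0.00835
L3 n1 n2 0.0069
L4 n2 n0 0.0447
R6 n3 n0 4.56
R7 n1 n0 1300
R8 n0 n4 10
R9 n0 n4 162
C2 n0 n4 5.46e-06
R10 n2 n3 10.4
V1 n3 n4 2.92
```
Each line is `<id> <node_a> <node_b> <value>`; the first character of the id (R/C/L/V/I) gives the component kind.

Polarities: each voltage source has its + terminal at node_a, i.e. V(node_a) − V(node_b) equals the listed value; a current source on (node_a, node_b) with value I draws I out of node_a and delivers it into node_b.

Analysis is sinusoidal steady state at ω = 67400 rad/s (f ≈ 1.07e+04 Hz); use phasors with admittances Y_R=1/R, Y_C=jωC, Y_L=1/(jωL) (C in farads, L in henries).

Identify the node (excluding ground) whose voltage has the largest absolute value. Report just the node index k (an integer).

MNA unknowns: 4 node voltages V₁..V_4 plus 1 source current (V1)
L1: Y=0.000-0.009390j on G[2,1]
R1: Y=0.1307+0.000j on G[4,0]
R2: Y=0.9901+0.000j on G[1,2]
R3: Y=0.008929+0.000j on G[3,4]
R4: Y=0.2551+0.000j on G[1,0]
I1: z[3]−=0.0817, z[4]+=0.0817
R5: Y=0.04630+0.000j on G[0,1]
C1: Y=0.000+0.07886j on G[0,1]
L2: Y=0.000-0.0005395j on G[3,4]
I2: z[1]−=0.00835, z[4]+=0.00835
L3: Y=0.000-0.002150j on G[1,2]
L4: Y=0.000-0.0003319j on G[2,0]
R6: Y=0.2193+0.000j on G[3,0]
R7: Y=0.0007692+0.000j on G[1,0]
R8: Y=0.1000+0.000j on G[0,4]
R9: Y=0.006173+0.000j on G[0,4]
C2: Y=0.000+0.3680j on G[0,4]
R10: Y=0.09615+0.000j on G[2,3]
V1: row V3−V4=2.92, i_V1 at 3,4
solve → V1=0.4116+0.08237j, V2=0.5384+0.1418j, V3=1.852+0.7364j, V4=-1.068+0.7364j
aux → i_V1=-0.6402-0.2171j

3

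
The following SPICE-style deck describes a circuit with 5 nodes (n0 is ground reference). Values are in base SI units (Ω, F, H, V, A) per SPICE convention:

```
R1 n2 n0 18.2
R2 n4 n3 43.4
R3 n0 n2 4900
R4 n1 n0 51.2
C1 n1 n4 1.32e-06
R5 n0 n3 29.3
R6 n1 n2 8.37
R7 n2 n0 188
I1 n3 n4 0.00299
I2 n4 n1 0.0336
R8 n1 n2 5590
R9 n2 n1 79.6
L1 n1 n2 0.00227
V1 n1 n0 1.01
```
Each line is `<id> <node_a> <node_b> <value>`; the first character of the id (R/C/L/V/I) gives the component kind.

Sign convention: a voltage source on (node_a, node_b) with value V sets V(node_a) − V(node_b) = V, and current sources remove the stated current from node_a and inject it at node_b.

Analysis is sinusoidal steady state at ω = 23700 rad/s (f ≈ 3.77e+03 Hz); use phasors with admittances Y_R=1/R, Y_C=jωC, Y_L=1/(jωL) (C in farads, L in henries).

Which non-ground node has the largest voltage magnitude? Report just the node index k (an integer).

Element admittances at ω=23700 rad/s:
  Y(R1) = 0.05495+0.000j S between n2,n0
  Y(R2) = 0.02304+0.000j S between n4,n3
  Y(R3) = 0.0002041+0.000j S between n0,n2
  Y(R4) = 0.01953+0.000j S between n1,n0
  Y(C1) = 0.000+0.03128j S between n1,n4
  Y(R5) = 0.03413+0.000j S between n0,n3
  Y(R6) = 0.1195+0.000j S between n1,n2
  Y(R7) = 0.005319+0.000j S between n2,n0
  I1: injects 0.00299 A into n4 (from n3)
  I2: injects 0.0336 A into n1 (from n4)
  Y(R8) = 0.0001789+0.000j S between n1,n2
  Y(R9) = 0.01256+0.000j S between n2,n1
  Y(L1) = 0.000-0.01859j S between n1,n2
  V1: constraint V(n1)−V(n0) = 1.01
Assemble and solve the 5×5 MNA system:
  V(n1)=1.010+0.000j  V(n2)=0.6960-0.03029j  V(n3)=0.1378+0.4934j  V(n4)=0.4717+1.224j
  i(V1)=-0.06651-0.01501j

4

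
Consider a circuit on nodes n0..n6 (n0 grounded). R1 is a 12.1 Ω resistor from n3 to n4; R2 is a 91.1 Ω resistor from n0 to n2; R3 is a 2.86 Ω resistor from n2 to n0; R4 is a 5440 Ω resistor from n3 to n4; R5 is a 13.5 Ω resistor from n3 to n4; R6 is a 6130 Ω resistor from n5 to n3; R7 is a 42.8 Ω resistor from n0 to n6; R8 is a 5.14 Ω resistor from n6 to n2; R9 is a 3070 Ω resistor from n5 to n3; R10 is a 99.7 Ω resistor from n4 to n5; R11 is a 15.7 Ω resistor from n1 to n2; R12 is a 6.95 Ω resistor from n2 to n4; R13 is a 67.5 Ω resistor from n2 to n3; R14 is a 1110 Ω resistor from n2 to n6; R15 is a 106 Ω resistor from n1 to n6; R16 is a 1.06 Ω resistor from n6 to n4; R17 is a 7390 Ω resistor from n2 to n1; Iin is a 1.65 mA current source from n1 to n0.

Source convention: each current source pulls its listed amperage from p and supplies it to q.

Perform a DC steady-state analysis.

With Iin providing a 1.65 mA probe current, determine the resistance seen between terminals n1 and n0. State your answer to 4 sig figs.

Element admittances at DC:
  Y(R1) = 0.08264 S between n3,n4
  Y(R2) = 0.01098 S between n0,n2
  Y(R3) = 0.3497 S between n2,n0
  Y(R4) = 0.0001838 S between n3,n4
  Y(R5) = 0.07407 S between n3,n4
  Y(R6) = 0.0001631 S between n5,n3
  Y(R7) = 0.02336 S between n0,n6
  Y(R8) = 0.1946 S between n6,n2
  Y(R9) = 0.0003257 S between n5,n3
  Y(R10) = 0.01003 S between n4,n5
  Y(R11) = 0.06369 S between n1,n2
  Y(R12) = 0.1439 S between n2,n4
  Y(R13) = 0.01481 S between n2,n3
  Y(R14) = 0.0009009 S between n2,n6
  Y(R15) = 0.009434 S between n1,n6
  Y(R16) = 0.9434 S between n6,n4
  Y(R17) = 0.0001353 S between n2,n1
  Iin: injects 0.00165 A into n0 (from n1)
Assemble and solve the 6×6 MNA system:
  V(n1)=-0.02684  V(n2)=-0.004278  V(n3)=-0.004522  V(n4)=-0.004544  V(n5)=-0.004543  V(n6)=-0.004589

R_eq = 16.27 Ω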